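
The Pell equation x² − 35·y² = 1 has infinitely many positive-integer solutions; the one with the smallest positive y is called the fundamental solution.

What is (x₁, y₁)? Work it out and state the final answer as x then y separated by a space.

6 1

√35 = [5; 1,10, …], period ℓ=2 (even) → k=1
a_0=5:  p_0=5·1+0=5,  q_0=5·0+1=1
a_1=1:  p_1=1·5+1=6,  q_1=1·1+0=1
fundamental: x₁=6, y₁=1  (since 36 − 35·1 = 1)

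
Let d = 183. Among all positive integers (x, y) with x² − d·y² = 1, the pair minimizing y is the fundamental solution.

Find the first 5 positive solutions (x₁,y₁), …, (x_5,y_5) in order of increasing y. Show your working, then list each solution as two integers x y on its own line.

487 36
474337 35064
462003751 34152300
449991179137 33264305136
438290946475687 32399399050164

√183 → a₀=13, period (1,1,8,1,1,26); ℓ=6 even so k=5
step 0: (13, 1)  from 13·(1,0) + (0,1)
…
step 4: (257, 19)  from 1·(230,17) + (27,2)
step 5: (487, 36)  from 1·(257,19) + (230,17)
(x₁, y₁) = (487, 36);  487² − 183·36² = 1 ✓
(x_2, y_2) = (487·487 + 183·36·36, 487·36 + 36·487) = (474337, 35064)
(x_3, y_3) = (487·474337 + 183·36·35064, 487·35064 + 36·474337) = (462003751, 34152300)
(x_4, y_4) = (487·462003751 + 183·36·34152300, 487·34152300 + 36·462003751) = (449991179137, 33264305136)
(x_5, y_5) = (487·449991179137 + 183·36·33264305136, 487·33264305136 + 36·449991179137) = (438290946475687, 32399399050164)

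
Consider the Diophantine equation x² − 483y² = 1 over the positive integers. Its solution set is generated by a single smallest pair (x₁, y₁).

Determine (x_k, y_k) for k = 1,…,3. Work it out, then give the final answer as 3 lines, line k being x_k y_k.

22 1
967 44
42526 1935

[21; 1,42] for √483; ℓ=2 ⇒ convergent index 1
step 0: (21, 1)  from 21·(1,0) + (0,1)
step 1: (22, 1)  from 1·(21,1) + (1,0)
fundamental: x₁=22, y₁=1  (since 484 − 483·1 = 1)
(x_2, y_2) = (22·22 + 483·1·1, 22·1 + 1·22) = (967, 44)
(x_3, y_3) = (22·967 + 483·1·44, 22·44 + 1·967) = (42526, 1935)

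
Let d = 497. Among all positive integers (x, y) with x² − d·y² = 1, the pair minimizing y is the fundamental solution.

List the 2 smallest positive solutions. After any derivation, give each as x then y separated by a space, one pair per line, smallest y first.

1201887 53912
2889064721537 129592263888

[22; 3,2,2,5,6,5,2,2,3,44] for √497; ℓ=10 ⇒ convergent index 9
k=0  a_k=22  p_k/q_k = 22/1
k=1  a_k=3  p_k/q_k = 67/3
k=2  a_k=2  p_k/q_k = 156/7
k=3  a_k=2  p_k/q_k = 379/17
…
k=6  a_k=5  p_k/q_k = 65476/2937
k=7  a_k=2  p_k/q_k = 143637/6443
k=8  a_k=2  p_k/q_k = 352750/15823
k=9  a_k=3  p_k/q_k = 1201887/53912
→ (1201887, 53912).  Check: 1201887²=1444532360769, 497·53912²=1444532360768, difference 1.
k=2:  x_2 = 1201887·1201887+497·53912·53912 = 2889064721537,  y_2 = 1201887·53912+53912·1201887 = 129592263888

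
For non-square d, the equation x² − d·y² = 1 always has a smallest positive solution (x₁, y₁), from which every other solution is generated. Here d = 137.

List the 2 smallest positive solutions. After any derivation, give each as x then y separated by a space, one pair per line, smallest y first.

6083073 519712
74007554246657 6322892069952

√137 = [11; 1,2,2,1,1,2,2,1,22, …], period ℓ=9 (odd) → k=17
step 0: (11, 1)  from 11·(1,0) + (0,1)
…
step 4: (117, 10)  from 1·(82,7) + (35,3)
…
step 6: (515, 44)  from 2·(199,17) + (117,10)
step 7: (1229, 105)  from 2·(515,44) + (199,17)
…
step 10: (41341, 3532)  from 1·(39597,3383) + (1744,149)
step 11: (122279, 10447)  from 2·(41341,3532) + (39597,3383)
step 12: (285899, 24426)  from 2·(122279,10447) + (41341,3532)
step 13: (408178, 34873)  from 1·(285899,24426) + (122279,10447)
step 14: (694077, 59299)  from 1·(408178,34873) + (285899,24426)
step 15: (1796332, 153471)  from 2·(694077,59299) + (408178,34873)
step 16: (4286741, 366241)  from 2·(1796332,153471) + (694077,59299)
step 17: (6083073, 519712)  from 1·(4286741,366241) + (1796332,153471)
(x₁, y₁) = (6083073, 519712);  6083073² − 137·519712² = 1 ✓
(x_2, y_2) = (6083073·6083073 + 137·519712·519712, 6083073·519712 + 519712·6083073) = (74007554246657, 6322892069952)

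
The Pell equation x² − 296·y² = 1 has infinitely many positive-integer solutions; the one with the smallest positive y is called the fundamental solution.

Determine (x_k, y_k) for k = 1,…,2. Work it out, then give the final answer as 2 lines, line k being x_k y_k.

[17; 4,1,7,1,4,34] for √296; ℓ=6 ⇒ convergent index 5
step 0: (17, 1)  from 17·(1,0) + (0,1)
step 1: (69, 4)  from 4·(17,1) + (1,0)
…
step 3: (671, 39)  from 7·(86,5) + (69,4)
step 4: (757, 44)  from 1·(671,39) + (86,5)
step 5: (3699, 215)  from 4·(757,44) + (671,39)
(x₁, y₁) = (3699, 215);  3699² − 296·215² = 1 ✓
n=2: (3699,215)∘(3699,215) = (3699·3699+296·215·215, 3699·215+215·3699) = (27365201,1590570)

3699 215
27365201 1590570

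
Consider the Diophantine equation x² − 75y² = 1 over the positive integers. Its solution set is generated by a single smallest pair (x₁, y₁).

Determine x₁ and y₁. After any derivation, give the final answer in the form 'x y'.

√75 = [8; 1,1,1,16, …], period ℓ=4 (even) → k=3
a_0=8:  p_0=8·1+0=8,  q_0=8·0+1=1
…
a_2=1:  p_2=1·9+8=17,  q_2=1·1+1=2
a_3=1:  p_3=1·17+9=26,  q_3=1·2+1=3
(x₁, y₁) = (26, 3);  26² − 75·3² = 1 ✓

26 3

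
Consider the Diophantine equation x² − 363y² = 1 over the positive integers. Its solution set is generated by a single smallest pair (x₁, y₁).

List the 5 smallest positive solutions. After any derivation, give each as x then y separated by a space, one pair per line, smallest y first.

362 19
262087 13756
189750626 9959325
137379191137 7210537544
99462344632562 5220419222531

[19; 19,38] for √363; ℓ=2 ⇒ convergent index 1
i=0: a=19 ⇒ p=19, q=1
i=1: a=19 ⇒ p=362, q=19
(x₁, y₁) = (362, 19);  362² − 363·19² = 1 ✓
k=2:  x_2 = 362·362+363·19·19 = 262087,  y_2 = 362·19+19·362 = 13756
k=3:  x_3 = 362·262087+363·19·13756 = 189750626,  y_3 = 362·13756+19·262087 = 9959325
k=4:  x_4 = 362·189750626+363·19·9959325 = 137379191137,  y_4 = 362·9959325+19·189750626 = 7210537544
k=5:  x_5 = 362·137379191137+363·19·7210537544 = 99462344632562,  y_5 = 362·7210537544+19·137379191137 = 5220419222531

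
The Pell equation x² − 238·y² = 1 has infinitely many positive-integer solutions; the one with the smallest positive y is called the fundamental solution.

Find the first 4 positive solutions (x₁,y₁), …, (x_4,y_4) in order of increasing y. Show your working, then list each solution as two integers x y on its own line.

d=238: √d = [15; 2,2,1,14,1,2,2,30] (ℓ=8, even), read p_7/q_7
step 0: (15, 1)  from 15·(1,0) + (0,1)
step 1: (31, 2)  from 2·(15,1) + (1,0)
step 2: (77, 5)  from 2·(31,2) + (15,1)
step 3: (108, 7)  from 1·(77,5) + (31,2)
step 4: (1589, 103)  from 14·(108,7) + (77,5)
…
step 6: (4983, 323)  from 2·(1697,110) + (1589,103)
step 7: (11663, 756)  from 2·(4983,323) + (1697,110)
(x₁, y₁) = (11663, 756);  11663² − 238·756² = 1 ✓
n=2: (11663,756)∘(11663,756) = (11663·11663+238·756·756, 11663·756+756·11663) = (272051137,17634456)
n=3: (272051137,17634456)∘(11663,756) = (11663·272051137+238·756·17634456, 11663·17634456+756·272051137) = (6345864809999,411341319900)
n=4: (6345864809999,411341319900)∘(11663,756) = (11663·6345864809999+238·756·411341319900, 11663·411341319900+756·6345864809999) = (148023642285985537,9594947610352944)

11663 756
272051137 17634456
6345864809999 411341319900
148023642285985537 9594947610352944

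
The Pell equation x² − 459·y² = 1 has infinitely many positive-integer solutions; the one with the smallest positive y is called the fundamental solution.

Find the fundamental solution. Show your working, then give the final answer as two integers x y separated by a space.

499850 23331

√459 = [21; 2,2,1,4,21,4,1,2,2,42, …], period ℓ=10 (even) → k=9
i=0: a=21 ⇒ p=21, q=1
…
i=2: a=2 ⇒ p=107, q=5
…
i=6: a=4 ⇒ p=60695, q=2833
i=7: a=1 ⇒ p=75692, q=3533
i=8: a=2 ⇒ p=212079, q=9899
i=9: a=2 ⇒ p=499850, q=23331
(x₁, y₁) = (499850, 23331);  499850² − 459·23331² = 1 ✓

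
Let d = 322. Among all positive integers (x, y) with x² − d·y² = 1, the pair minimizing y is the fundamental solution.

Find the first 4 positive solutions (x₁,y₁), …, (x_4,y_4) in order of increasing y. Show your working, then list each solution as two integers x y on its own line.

√322 = [17; 1,16,1,34, …], period ℓ=4 (even) → k=3
a_0=17:  p_0=17·1+0=17,  q_0=17·0+1=1
…
a_2=16:  p_2=16·18+17=305,  q_2=16·1+1=17
a_3=1:  p_3=1·305+18=323,  q_3=1·17+1=18
fundamental: x₁=323, y₁=18  (since 104329 − 322·324 = 1)
(323+18√322)^2 = 208657 + 11628√322
(323+18√322)^3 = 134792099 + 7511670√322
(323+18√322)^4 = 87075487297 + 4852527192√322

323 18
208657 11628
134792099 7511670
87075487297 4852527192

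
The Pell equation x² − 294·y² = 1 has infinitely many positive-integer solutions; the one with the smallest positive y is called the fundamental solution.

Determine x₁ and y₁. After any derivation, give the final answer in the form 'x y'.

4801 280

√294 = [17; 6,1,4,1,6,34, …], period ℓ=6 (even) → k=5
step 0: (17, 1)  from 17·(1,0) + (0,1)
step 1: (103, 6)  from 6·(17,1) + (1,0)
step 2: (120, 7)  from 1·(103,6) + (17,1)
step 3: (583, 34)  from 4·(120,7) + (103,6)
step 4: (703, 41)  from 1·(583,34) + (120,7)
step 5: (4801, 280)  from 6·(703,41) + (583,34)
(x₁, y₁) = (4801, 280);  4801² − 294·280² = 1 ✓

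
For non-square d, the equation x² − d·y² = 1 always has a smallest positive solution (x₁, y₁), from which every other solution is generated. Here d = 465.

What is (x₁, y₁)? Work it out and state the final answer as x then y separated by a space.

15871 736

[21; 1,1,3,2,2,2,3,1,1,42] for √465; ℓ=10 ⇒ convergent index 9
k=0  a_k=21  p_k/q_k = 21/1
k=1  a_k=1  p_k/q_k = 22/1
k=2  a_k=1  p_k/q_k = 43/2
k=3  a_k=3  p_k/q_k = 151/7
…
k=5  a_k=2  p_k/q_k = 841/39
k=6  a_k=2  p_k/q_k = 2027/94
…
k=8  a_k=1  p_k/q_k = 8949/415
k=9  a_k=1  p_k/q_k = 15871/736
→ (15871, 736).  Check: 15871²=251888641, 465·736²=251888640, difference 1.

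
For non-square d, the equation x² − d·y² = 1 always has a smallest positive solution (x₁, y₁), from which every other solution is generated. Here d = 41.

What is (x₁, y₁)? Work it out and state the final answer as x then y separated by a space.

2049 320

√41 = [6; 2,2,12, …], period ℓ=3 (odd) → k=5
k=0  a_k=6  p_k/q_k = 6/1
…
k=2  a_k=2  p_k/q_k = 32/5
…
k=4  a_k=2  p_k/q_k = 826/129
k=5  a_k=2  p_k/q_k = 2049/320
→ (2049, 320).  Check: 2049²=4198401, 41·320²=4198400, difference 1.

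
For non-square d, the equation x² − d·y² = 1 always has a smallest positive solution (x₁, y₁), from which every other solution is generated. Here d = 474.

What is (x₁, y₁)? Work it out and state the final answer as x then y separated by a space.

√474 = [21; 1,3,2,1,1,…,3,1,42, …], period ℓ=14 (even) → k=13
step 0: (21, 1)  from 21·(1,0) + (0,1)
…
step 3: (196, 9)  from 2·(87,4) + (22,1)
step 4: (283, 13)  from 1·(196,9) + (87,4)
step 5: (479, 22)  from 1·(283,13) + (196,9)
…
step 7: (5051, 232)  from 6·(762,35) + (479,22)
…
step 9: (10864, 499)  from 1·(5813,267) + (5051,232)
…
step 11: (44218, 2031)  from 2·(16677,766) + (10864,499)
step 12: (149331, 6859)  from 3·(44218,2031) + (16677,766)
step 13: (193549, 8890)  from 1·(149331,6859) + (44218,2031)
→ (193549, 8890).  Check: 193549²=37461215401, 474·8890²=37461215400, difference 1.

193549 8890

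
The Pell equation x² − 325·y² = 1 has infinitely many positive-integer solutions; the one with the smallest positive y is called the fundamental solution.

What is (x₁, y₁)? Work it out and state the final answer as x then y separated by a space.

√325 → a₀=18, period (36); ℓ=1 odd so k=1
k=0  a_k=18  p_k/q_k = 18/1
k=1  a_k=36  p_k/q_k = 649/36
(x₁, y₁) = (649, 36);  649² − 325·36² = 1 ✓

649 36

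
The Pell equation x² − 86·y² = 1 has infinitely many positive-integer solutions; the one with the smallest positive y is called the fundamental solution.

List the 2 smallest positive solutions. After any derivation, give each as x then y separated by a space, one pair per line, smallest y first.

[9; 3,1,1,1,8,1,1,1,3,18] for √86; ℓ=10 ⇒ convergent index 9
i=0: a=9 ⇒ p=9, q=1
i=1: a=3 ⇒ p=28, q=3
…
i=3: a=1 ⇒ p=65, q=7
i=4: a=1 ⇒ p=102, q=11
i=5: a=8 ⇒ p=881, q=95
i=6: a=1 ⇒ p=983, q=106
i=7: a=1 ⇒ p=1864, q=201
i=8: a=1 ⇒ p=2847, q=307
i=9: a=3 ⇒ p=10405, q=1122
→ (10405, 1122).  Check: 10405²=108264025, 86·1122²=108264024, difference 1.
n=2: (10405,1122)∘(10405,1122) = (10405·10405+86·1122·1122, 10405·1122+1122·10405) = (216528049,23348820)

10405 1122
216528049 23348820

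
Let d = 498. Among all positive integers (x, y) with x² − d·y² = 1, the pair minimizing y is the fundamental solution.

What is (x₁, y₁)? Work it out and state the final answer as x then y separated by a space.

d=498: √d = [22; 3,6,22,6,3,44] (ℓ=6, even), read p_5/q_5
step 0: (22, 1)  from 22·(1,0) + (0,1)
step 1: (67, 3)  from 3·(22,1) + (1,0)
step 2: (424, 19)  from 6·(67,3) + (22,1)
…
step 4: (56794, 2545)  from 6·(9395,421) + (424,19)
step 5: (179777, 8056)  from 3·(56794,2545) + (9395,421)
→ (179777, 8056).  Check: 179777²=32319769729, 498·8056²=32319769728, difference 1.

179777 8056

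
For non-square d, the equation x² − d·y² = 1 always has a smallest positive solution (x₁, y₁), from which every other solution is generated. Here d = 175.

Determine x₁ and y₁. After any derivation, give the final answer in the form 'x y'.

√175 → a₀=13, period (4,2,1,2,4,26); ℓ=6 even so k=5
a_0=13:  p_0=13·1+0=13,  q_0=13·0+1=1
…
a_2=2:  p_2=2·53+13=119,  q_2=2·4+1=9
…
a_4=2:  p_4=2·172+119=463,  q_4=2·13+9=35
a_5=4:  p_5=4·463+172=2024,  q_5=4·35+13=153
→ (2024, 153).  Check: 2024²=4096576, 175·153²=4096575, difference 1.

2024 153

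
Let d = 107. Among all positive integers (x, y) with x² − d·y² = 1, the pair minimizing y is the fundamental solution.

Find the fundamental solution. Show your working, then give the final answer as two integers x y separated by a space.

√107 = [10; 2,1,9,1,2,20, …], period ℓ=6 (even) → k=5
k=0  a_k=10  p_k/q_k = 10/1
k=1  a_k=2  p_k/q_k = 21/2
k=2  a_k=1  p_k/q_k = 31/3
k=3  a_k=9  p_k/q_k = 300/29
k=4  a_k=1  p_k/q_k = 331/32
k=5  a_k=2  p_k/q_k = 962/93
(x₁, y₁) = (962, 93);  962² − 107·93² = 1 ✓

962 93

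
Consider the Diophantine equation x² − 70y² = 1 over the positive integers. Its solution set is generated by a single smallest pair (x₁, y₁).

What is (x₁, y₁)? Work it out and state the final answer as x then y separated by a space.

251 30

√70 = [8; 2,1,2,1,2,16, …], period ℓ=6 (even) → k=5
a_0=8:  p_0=8·1+0=8,  q_0=8·0+1=1
a_1=2:  p_1=2·8+1=17,  q_1=2·1+0=2
a_2=1:  p_2=1·17+8=25,  q_2=1·2+1=3
a_3=2:  p_3=2·25+17=67,  q_3=2·3+2=8
a_4=1:  p_4=1·67+25=92,  q_4=1·8+3=11
a_5=2:  p_5=2·92+67=251,  q_5=2·11+8=30
fundamental: x₁=251, y₁=30  (since 63001 − 70·900 = 1)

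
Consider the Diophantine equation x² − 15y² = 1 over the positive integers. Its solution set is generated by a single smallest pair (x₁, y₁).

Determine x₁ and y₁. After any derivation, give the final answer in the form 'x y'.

4 1

√15 = [3; 1,6, …], period ℓ=2 (even) → k=1
a_0=3:  p_0=3·1+0=3,  q_0=3·0+1=1
a_1=1:  p_1=1·3+1=4,  q_1=1·1+0=1
→ (4, 1).  Check: 4²=16, 15·1²=15, difference 1.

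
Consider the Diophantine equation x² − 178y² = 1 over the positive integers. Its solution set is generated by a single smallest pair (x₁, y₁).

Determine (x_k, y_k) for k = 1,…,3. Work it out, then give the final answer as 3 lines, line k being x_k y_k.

1601 120
5126401 384240
16414734401 1230336360

√178 → a₀=13, period (2,1,12,1,2,26); ℓ=6 even so k=5
step 0: (13, 1)  from 13·(1,0) + (0,1)
…
step 3: (507, 38)  from 12·(40,3) + (27,2)
step 4: (547, 41)  from 1·(507,38) + (40,3)
step 5: (1601, 120)  from 2·(547,41) + (507,38)
→ (1601, 120).  Check: 1601²=2563201, 178·120²=2563200, difference 1.
k=2:  x_2 = 1601·1601+178·120·120 = 5126401,  y_2 = 1601·120+120·1601 = 384240
k=3:  x_3 = 1601·5126401+178·120·384240 = 16414734401,  y_3 = 1601·384240+120·5126401 = 1230336360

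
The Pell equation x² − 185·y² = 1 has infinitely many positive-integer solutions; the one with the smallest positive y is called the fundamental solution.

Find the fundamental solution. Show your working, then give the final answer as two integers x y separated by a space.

d=185: √d = [13; 1,1,1,1,26] (ℓ=5, odd), read p_9/q_9
step 0: (13, 1)  from 13·(1,0) + (0,1)
…
step 2: (27, 2)  from 1·(14,1) + (13,1)
step 3: (41, 3)  from 1·(27,2) + (14,1)
step 4: (68, 5)  from 1·(41,3) + (27,2)
…
step 8: (5563, 409)  from 1·(3686,271) + (1877,138)
step 9: (9249, 680)  from 1·(5563,409) + (3686,271)
fundamental: x₁=9249, y₁=680  (since 85544001 − 185·462400 = 1)

9249 680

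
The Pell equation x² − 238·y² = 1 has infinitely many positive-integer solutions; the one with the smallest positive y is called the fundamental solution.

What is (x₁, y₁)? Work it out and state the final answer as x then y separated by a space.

√238 = [15; 2,2,1,14,1,2,2,30, …], period ℓ=8 (even) → k=7
step 0: (15, 1)  from 15·(1,0) + (0,1)
…
step 5: (1697, 110)  from 1·(1589,103) + (108,7)
step 6: (4983, 323)  from 2·(1697,110) + (1589,103)
step 7: (11663, 756)  from 2·(4983,323) + (1697,110)
(x₁, y₁) = (11663, 756);  11663² − 238·756² = 1 ✓

11663 756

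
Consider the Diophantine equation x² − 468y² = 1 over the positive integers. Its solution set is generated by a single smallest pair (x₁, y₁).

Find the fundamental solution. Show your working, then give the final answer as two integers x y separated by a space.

√468 = [21; 1,1,1,2,1,1,1,42, …], period ℓ=8 (even) → k=7
step 0: (21, 1)  from 21·(1,0) + (0,1)
…
step 5: (238, 11)  from 1·(173,8) + (65,3)
step 6: (411, 19)  from 1·(238,11) + (173,8)
step 7: (649, 30)  from 1·(411,19) + (238,11)
(x₁, y₁) = (649, 30);  649² − 468·30² = 1 ✓

649 30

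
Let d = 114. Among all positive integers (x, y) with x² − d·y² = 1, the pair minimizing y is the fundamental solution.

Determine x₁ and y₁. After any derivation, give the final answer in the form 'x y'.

1025 96

d=114: √d = [10; 1,2,10,2,1,20] (ℓ=6, even), read p_5/q_5
a_0=10:  p_0=10·1+0=10,  q_0=10·0+1=1
a_1=1:  p_1=1·10+1=11,  q_1=1·1+0=1
a_2=2:  p_2=2·11+10=32,  q_2=2·1+1=3
…
a_4=2:  p_4=2·331+32=694,  q_4=2·31+3=65
a_5=1:  p_5=1·694+331=1025,  q_5=1·65+31=96
(x₁, y₁) = (1025, 96);  1025² − 114·96² = 1 ✓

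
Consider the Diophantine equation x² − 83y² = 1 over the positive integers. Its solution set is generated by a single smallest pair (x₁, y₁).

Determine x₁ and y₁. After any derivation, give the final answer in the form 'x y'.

82 9

√83 → a₀=9, period (9,18); ℓ=2 even so k=1
k=0  a_k=9  p_k/q_k = 9/1
k=1  a_k=9  p_k/q_k = 82/9
(x₁, y₁) = (82, 9);  82² − 83·9² = 1 ✓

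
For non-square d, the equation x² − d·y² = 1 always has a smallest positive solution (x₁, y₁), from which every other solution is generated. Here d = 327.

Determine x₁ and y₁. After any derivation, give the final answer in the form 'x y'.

217 12

d=327: √d = [18; 12,36] (ℓ=2, even), read p_1/q_1
step 0: (18, 1)  from 18·(1,0) + (0,1)
step 1: (217, 12)  from 12·(18,1) + (1,0)
→ (217, 12).  Check: 217²=47089, 327·12²=47088, difference 1.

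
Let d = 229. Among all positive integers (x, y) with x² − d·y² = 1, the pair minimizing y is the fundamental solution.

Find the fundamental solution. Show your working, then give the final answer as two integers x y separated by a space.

d=229: √d = [15; 7,1,1,7,30] (ℓ=5, odd), read p_9/q_9
i=0: a=15 ⇒ p=15, q=1
i=1: a=7 ⇒ p=106, q=7
…
i=3: a=1 ⇒ p=227, q=15
…
i=5: a=30 ⇒ p=51527, q=3405
…
i=7: a=1 ⇒ p=413926, q=27353
i=8: a=1 ⇒ p=776325, q=51301
i=9: a=7 ⇒ p=5848201, q=386460
(x₁, y₁) = (5848201, 386460);  5848201² − 229·386460² = 1 ✓

5848201 386460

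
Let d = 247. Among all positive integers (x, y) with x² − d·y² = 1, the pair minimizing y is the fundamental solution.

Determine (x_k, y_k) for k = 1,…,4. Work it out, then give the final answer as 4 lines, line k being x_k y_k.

85292 5427
14549450527 925759368
2481903468612476 157919736025485
423373021275241155457 26938580249245573872

[15; 1,2,1,1,9,1,9,1,1,2,1,30] for √247; ℓ=12 ⇒ convergent index 11
step 0: (15, 1)  from 15·(1,0) + (0,1)
step 1: (16, 1)  from 1·(15,1) + (1,0)
step 2: (47, 3)  from 2·(16,1) + (15,1)
step 3: (63, 4)  from 1·(47,3) + (16,1)
…
step 6: (1163, 74)  from 1·(1053,67) + (110,7)
…
step 9: (24203, 1540)  from 1·(12683,807) + (11520,733)
step 10: (61089, 3887)  from 2·(24203,1540) + (12683,807)
step 11: (85292, 5427)  from 1·(61089,3887) + (24203,1540)
(x₁, y₁) = (85292, 5427);  85292² − 247·5427² = 1 ✓
k=2:  x_2 = 85292·85292+247·5427·5427 = 14549450527,  y_2 = 85292·5427+5427·85292 = 925759368
k=3:  x_3 = 85292·14549450527+247·5427·925759368 = 2481903468612476,  y_3 = 85292·925759368+5427·14549450527 = 157919736025485
k=4:  x_4 = 85292·2481903468612476+247·5427·157919736025485 = 423373021275241155457,  y_4 = 85292·157919736025485+5427·2481903468612476 = 26938580249245573872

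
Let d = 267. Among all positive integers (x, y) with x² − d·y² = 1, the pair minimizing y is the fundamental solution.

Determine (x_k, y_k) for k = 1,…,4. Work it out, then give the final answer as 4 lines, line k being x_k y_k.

[16; 2,1,15,1,2,32] for √267; ℓ=6 ⇒ convergent index 5
k=0  a_k=16  p_k/q_k = 16/1
k=1  a_k=2  p_k/q_k = 33/2
k=2  a_k=1  p_k/q_k = 49/3
…
k=4  a_k=1  p_k/q_k = 817/50
k=5  a_k=2  p_k/q_k = 2402/147
fundamental: x₁=2402, y₁=147  (since 5769604 − 267·21609 = 1)
n=2: (2402,147)∘(2402,147) = (2402·2402+267·147·147, 2402·147+147·2402) = (11539207,706188)
n=3: (11539207,706188)∘(2402,147) = (2402·11539207+267·147·706188, 2402·706188+147·11539207) = (55434348026,3392527005)
n=4: (55434348026,3392527005)∘(2402,147) = (2402·55434348026+267·147·3392527005, 2402·3392527005+147·55434348026) = (266306596377697,16297699025832)

2402 147
11539207 706188
55434348026 3392527005
266306596377697 16297699025832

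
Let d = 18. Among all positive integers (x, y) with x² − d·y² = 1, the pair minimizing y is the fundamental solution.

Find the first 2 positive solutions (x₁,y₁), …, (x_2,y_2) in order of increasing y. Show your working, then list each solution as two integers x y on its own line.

17 4
577 136

√18 = [4; 4,8, …], period ℓ=2 (even) → k=1
a_0=4:  p_0=4·1+0=4,  q_0=4·0+1=1
a_1=4:  p_1=4·4+1=17,  q_1=4·1+0=4
→ (17, 4).  Check: 17²=289, 18·4²=288, difference 1.
(x_2, y_2) = (17·17 + 18·4·4, 17·4 + 4·17) = (577, 136)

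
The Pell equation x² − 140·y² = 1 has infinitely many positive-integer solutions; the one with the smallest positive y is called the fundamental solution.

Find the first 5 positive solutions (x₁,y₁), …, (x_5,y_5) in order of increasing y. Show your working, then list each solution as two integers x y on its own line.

√140 = [11; 1,4,1,22, …], period ℓ=4 (even) → k=3
a_0=11:  p_0=11·1+0=11,  q_0=11·0+1=1
a_1=1:  p_1=1·11+1=12,  q_1=1·1+0=1
a_2=4:  p_2=4·12+11=59,  q_2=4·1+1=5
a_3=1:  p_3=1·59+12=71,  q_3=1·5+1=6
(x₁, y₁) = (71, 6);  71² − 140·6² = 1 ✓
(71+6√140)^2 = 10081 + 852√140
(71+6√140)^3 = 1431431 + 120978√140
(71+6√140)^4 = 203253121 + 17178024√140
(71+6√140)^5 = 28860511751 + 2439158430√140

71 6
10081 852
1431431 120978
203253121 17178024
28860511751 2439158430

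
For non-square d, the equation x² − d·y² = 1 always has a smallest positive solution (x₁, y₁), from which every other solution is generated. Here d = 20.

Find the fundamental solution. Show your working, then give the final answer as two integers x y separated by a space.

√20 → a₀=4, period (2,8); ℓ=2 even so k=1
k=0  a_k=4  p_k/q_k = 4/1
k=1  a_k=2  p_k/q_k = 9/2
fundamental: x₁=9, y₁=2  (since 81 − 20·4 = 1)

9 2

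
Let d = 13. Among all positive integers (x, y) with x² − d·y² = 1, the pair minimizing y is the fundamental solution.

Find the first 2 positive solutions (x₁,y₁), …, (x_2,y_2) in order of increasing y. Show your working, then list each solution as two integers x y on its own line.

d=13: √d = [3; 1,1,1,1,6] (ℓ=5, odd), read p_9/q_9
a_0=3:  p_0=3·1+0=3,  q_0=3·0+1=1
a_1=1:  p_1=1·3+1=4,  q_1=1·1+0=1
a_2=1:  p_2=1·4+3=7,  q_2=1·1+1=2
…
a_5=6:  p_5=6·18+11=119,  q_5=6·5+3=33
a_6=1:  p_6=1·119+18=137,  q_6=1·33+5=38
a_7=1:  p_7=1·137+119=256,  q_7=1·38+33=71
a_8=1:  p_8=1·256+137=393,  q_8=1·71+38=109
a_9=1:  p_9=1·393+256=649,  q_9=1·109+71=180
(x₁, y₁) = (649, 180);  649² − 13·180² = 1 ✓
(x_2, y_2) = (649·649 + 13·180·180, 649·180 + 180·649) = (842401, 233640)

649 180
842401 233640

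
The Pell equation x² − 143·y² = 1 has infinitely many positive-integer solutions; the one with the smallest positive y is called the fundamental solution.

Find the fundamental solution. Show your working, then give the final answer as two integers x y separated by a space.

12 1

√143 → a₀=11, period (1,22); ℓ=2 even so k=1
a_0=11:  p_0=11·1+0=11,  q_0=11·0+1=1
a_1=1:  p_1=1·11+1=12,  q_1=1·1+0=1
→ (12, 1).  Check: 12²=144, 143·1²=143, difference 1.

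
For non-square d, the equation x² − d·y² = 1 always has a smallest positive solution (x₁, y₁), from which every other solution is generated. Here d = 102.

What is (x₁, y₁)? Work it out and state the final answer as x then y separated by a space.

101 10

√102 = [10; 10,20, …], period ℓ=2 (even) → k=1
i=0: a=10 ⇒ p=10, q=1
i=1: a=10 ⇒ p=101, q=10
fundamental: x₁=101, y₁=10  (since 10201 − 102·100 = 1)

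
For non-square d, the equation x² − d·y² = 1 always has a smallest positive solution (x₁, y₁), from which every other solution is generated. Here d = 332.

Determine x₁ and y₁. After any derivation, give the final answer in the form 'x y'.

13447 738

√332 → a₀=18, period (4,1,1,8,1,1,4,36); ℓ=8 even so k=7
step 0: (18, 1)  from 18·(1,0) + (0,1)
…
step 2: (91, 5)  from 1·(73,4) + (18,1)
…
step 4: (1403, 77)  from 8·(164,9) + (91,5)
step 5: (1567, 86)  from 1·(1403,77) + (164,9)
step 6: (2970, 163)  from 1·(1567,86) + (1403,77)
step 7: (13447, 738)  from 4·(2970,163) + (1567,86)
fundamental: x₁=13447, y₁=738  (since 180821809 − 332·544644 = 1)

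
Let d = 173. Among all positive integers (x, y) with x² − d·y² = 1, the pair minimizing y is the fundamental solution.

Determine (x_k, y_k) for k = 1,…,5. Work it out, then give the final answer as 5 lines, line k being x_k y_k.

2499849 190060
12498490045601 950242601880
62488675684008728649 4750926036134042180
312424506839974574118902401 23753195401006348176659760
1562028181998744709597444087746249 118758803540015886040113314710300

d=173: √d = [13; 6,1,1,6,26] (ℓ=5, odd), read p_9/q_9
a_0=13:  p_0=13·1+0=13,  q_0=13·0+1=1
a_1=6:  p_1=6·13+1=79,  q_1=6·1+0=6
a_2=1:  p_2=1·79+13=92,  q_2=1·6+1=7
…
a_4=6:  p_4=6·171+92=1118,  q_4=6·13+7=85
a_5=26:  p_5=26·1118+171=29239,  q_5=26·85+13=2223
a_6=6:  p_6=6·29239+1118=176552,  q_6=6·2223+85=13423
a_7=1:  p_7=1·176552+29239=205791,  q_7=1·13423+2223=15646
a_8=1:  p_8=1·205791+176552=382343,  q_8=1·15646+13423=29069
a_9=6:  p_9=6·382343+205791=2499849,  q_9=6·29069+15646=190060
→ (2499849, 190060).  Check: 2499849²=6249245022801, 173·190060²=6249245022800, difference 1.
(x_2, y_2) = (2499849·2499849 + 173·190060·190060, 2499849·190060 + 190060·2499849) = (12498490045601, 950242601880)
(x_3, y_3) = (2499849·12498490045601 + 173·190060·950242601880, 2499849·950242601880 + 190060·12498490045601) = (62488675684008728649, 4750926036134042180)
(x_4, y_4) = (2499849·62488675684008728649 + 173·190060·4750926036134042180, 2499849·4750926036134042180 + 190060·62488675684008728649) = (312424506839974574118902401, 23753195401006348176659760)
(x_5, y_5) = (2499849·312424506839974574118902401 + 173·190060·23753195401006348176659760, 2499849·23753195401006348176659760 + 190060·312424506839974574118902401) = (1562028181998744709597444087746249, 118758803540015886040113314710300)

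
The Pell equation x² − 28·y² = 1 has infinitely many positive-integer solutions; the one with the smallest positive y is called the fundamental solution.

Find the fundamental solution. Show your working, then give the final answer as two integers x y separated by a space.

127 24

[5; 3,2,3,10] for √28; ℓ=4 ⇒ convergent index 3
i=0: a=5 ⇒ p=5, q=1
…
i=2: a=2 ⇒ p=37, q=7
i=3: a=3 ⇒ p=127, q=24
→ (127, 24).  Check: 127²=16129, 28·24²=16128, difference 1.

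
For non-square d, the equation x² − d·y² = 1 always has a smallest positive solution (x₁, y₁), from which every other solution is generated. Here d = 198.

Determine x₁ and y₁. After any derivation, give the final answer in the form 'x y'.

√198 = [14; 14,28, …], period ℓ=2 (even) → k=1
a_0=14:  p_0=14·1+0=14,  q_0=14·0+1=1
a_1=14:  p_1=14·14+1=197,  q_1=14·1+0=14
→ (197, 14).  Check: 197²=38809, 198·14²=38808, difference 1.

197 14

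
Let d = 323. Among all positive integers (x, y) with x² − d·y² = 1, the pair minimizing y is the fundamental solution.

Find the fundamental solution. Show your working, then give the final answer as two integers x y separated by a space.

18 1

d=323: √d = [17; 1,34] (ℓ=2, even), read p_1/q_1
k=0  a_k=17  p_k/q_k = 17/1
k=1  a_k=1  p_k/q_k = 18/1
(x₁, y₁) = (18, 1);  18² − 323·1² = 1 ✓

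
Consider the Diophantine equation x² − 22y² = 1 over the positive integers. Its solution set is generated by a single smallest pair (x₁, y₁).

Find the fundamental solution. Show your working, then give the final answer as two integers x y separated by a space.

√22 = [4; 1,2,4,2,1,8, …], period ℓ=6 (even) → k=5
k=0  a_k=4  p_k/q_k = 4/1
k=1  a_k=1  p_k/q_k = 5/1
k=2  a_k=2  p_k/q_k = 14/3
…
k=4  a_k=2  p_k/q_k = 136/29
k=5  a_k=1  p_k/q_k = 197/42
→ (197, 42).  Check: 197²=38809, 22·42²=38808, difference 1.

197 42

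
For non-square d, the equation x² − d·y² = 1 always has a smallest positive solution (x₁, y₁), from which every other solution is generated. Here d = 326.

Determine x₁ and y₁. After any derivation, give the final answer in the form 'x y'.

325 18

d=326: √d = [18; 18,36] (ℓ=2, even), read p_1/q_1
i=0: a=18 ⇒ p=18, q=1
i=1: a=18 ⇒ p=325, q=18
(x₁, y₁) = (325, 18);  325² − 326·18² = 1 ✓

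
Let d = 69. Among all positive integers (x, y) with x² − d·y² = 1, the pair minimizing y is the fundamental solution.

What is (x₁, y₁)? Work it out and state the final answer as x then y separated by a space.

√69 = [8; 3,3,1,4,1,3,3,16, …], period ℓ=8 (even) → k=7
a_0=8:  p_0=8·1+0=8,  q_0=8·0+1=1
a_1=3:  p_1=3·8+1=25,  q_1=3·1+0=3
a_2=3:  p_2=3·25+8=83,  q_2=3·3+1=10
…
a_4=4:  p_4=4·108+83=515,  q_4=4·13+10=62
a_5=1:  p_5=1·515+108=623,  q_5=1·62+13=75
a_6=3:  p_6=3·623+515=2384,  q_6=3·75+62=287
a_7=3:  p_7=3·2384+623=7775,  q_7=3·287+75=936
(x₁, y₁) = (7775, 936);  7775² − 69·936² = 1 ✓

7775 936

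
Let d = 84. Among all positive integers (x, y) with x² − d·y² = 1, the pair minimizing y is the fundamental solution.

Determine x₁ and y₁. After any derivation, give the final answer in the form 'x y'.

d=84: √d = [9; 6,18] (ℓ=2, even), read p_1/q_1
a_0=9:  p_0=9·1+0=9,  q_0=9·0+1=1
a_1=6:  p_1=6·9+1=55,  q_1=6·1+0=6
fundamental: x₁=55, y₁=6  (since 3025 − 84·36 = 1)

55 6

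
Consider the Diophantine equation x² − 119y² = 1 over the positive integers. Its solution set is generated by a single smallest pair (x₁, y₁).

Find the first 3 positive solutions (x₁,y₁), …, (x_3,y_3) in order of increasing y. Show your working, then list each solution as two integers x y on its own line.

120 11
28799 2640
6911640 633589

√119 = [10; 1,9,1,20, …], period ℓ=4 (even) → k=3
a_0=10:  p_0=10·1+0=10,  q_0=10·0+1=1
…
a_2=9:  p_2=9·11+10=109,  q_2=9·1+1=10
a_3=1:  p_3=1·109+11=120,  q_3=1·10+1=11
(x₁, y₁) = (120, 11);  120² − 119·11² = 1 ✓
(120+11√119)^2 = 28799 + 2640√119
(120+11√119)^3 = 6911640 + 633589√119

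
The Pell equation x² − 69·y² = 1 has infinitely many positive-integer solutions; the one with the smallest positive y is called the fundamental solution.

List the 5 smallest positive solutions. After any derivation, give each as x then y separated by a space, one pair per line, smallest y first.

√69 = [8; 3,3,1,4,1,3,3,16, …], period ℓ=8 (even) → k=7
i=0: a=8 ⇒ p=8, q=1
…
i=3: a=1 ⇒ p=108, q=13
…
i=6: a=3 ⇒ p=2384, q=287
i=7: a=3 ⇒ p=7775, q=936
→ (7775, 936).  Check: 7775²=60450625, 69·936²=60450624, difference 1.
(x_2, y_2) = (7775·7775 + 69·936·936, 7775·936 + 936·7775) = (120901249, 14554800)
(x_3, y_3) = (7775·120901249 + 69·936·14554800, 7775·14554800 + 936·120901249) = (1880014414175, 226327139064)
(x_4, y_4) = (7775·1880014414175 + 69·936·226327139064, 7775·226327139064 + 936·1880014414175) = (29234224019520001, 3519386997890400)
(x_5, y_5) = (7775·29234224019520001 + 69·936·3519386997890400, 7775·3519386997890400 + 936·29234224019520001) = (454592181623521601375, 54726467590868580936)

7775 936
120901249 14554800
1880014414175 226327139064
29234224019520001 3519386997890400
454592181623521601375 54726467590868580936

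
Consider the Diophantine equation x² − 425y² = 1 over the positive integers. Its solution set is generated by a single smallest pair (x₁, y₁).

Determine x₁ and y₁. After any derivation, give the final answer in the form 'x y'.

√425 = [20; 1,1,1,1,1,1,40, …], period ℓ=7 (odd) → k=13
k=0  a_k=20  p_k/q_k = 20/1
k=1  a_k=1  p_k/q_k = 21/1
k=2  a_k=1  p_k/q_k = 41/2
k=3  a_k=1  p_k/q_k = 62/3
…
k=5  a_k=1  p_k/q_k = 165/8
…
k=7  a_k=40  p_k/q_k = 10885/528
k=8  a_k=1  p_k/q_k = 11153/541
…
k=10  a_k=1  p_k/q_k = 33191/1610
…
k=12  a_k=1  p_k/q_k = 88420/4289
k=13  a_k=1  p_k/q_k = 143649/6968
fundamental: x₁=143649, y₁=6968  (since 20635035201 − 425·48553024 = 1)

143649 6968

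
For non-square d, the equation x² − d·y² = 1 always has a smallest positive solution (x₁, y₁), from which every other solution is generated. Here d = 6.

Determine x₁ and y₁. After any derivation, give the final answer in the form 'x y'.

5 2

√6 = [2; 2,4, …], period ℓ=2 (even) → k=1
k=0  a_k=2  p_k/q_k = 2/1
k=1  a_k=2  p_k/q_k = 5/2
→ (5, 2).  Check: 5²=25, 6·2²=24, difference 1.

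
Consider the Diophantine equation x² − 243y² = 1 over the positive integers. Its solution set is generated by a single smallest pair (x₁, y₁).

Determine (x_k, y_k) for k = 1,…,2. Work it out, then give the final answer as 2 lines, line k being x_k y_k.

√243 = [15; 1,1,2,3,15,3,2,1,1,30, …], period ℓ=10 (even) → k=9
a_0=15:  p_0=15·1+0=15,  q_0=15·0+1=1
a_1=1:  p_1=1·15+1=16,  q_1=1·1+0=1
…
a_4=3:  p_4=3·78+31=265,  q_4=3·5+2=17
a_5=15:  p_5=15·265+78=4053,  q_5=15·17+5=260
a_6=3:  p_6=3·4053+265=12424,  q_6=3·260+17=797
a_7=2:  p_7=2·12424+4053=28901,  q_7=2·797+260=1854
a_8=1:  p_8=1·28901+12424=41325,  q_8=1·1854+797=2651
a_9=1:  p_9=1·41325+28901=70226,  q_9=1·2651+1854=4505
fundamental: x₁=70226, y₁=4505  (since 4931691076 − 243·20295025 = 1)
(x_2, y_2) = (70226·70226 + 243·4505·4505, 70226·4505 + 4505·70226) = (9863382151, 632736260)

70226 4505
9863382151 632736260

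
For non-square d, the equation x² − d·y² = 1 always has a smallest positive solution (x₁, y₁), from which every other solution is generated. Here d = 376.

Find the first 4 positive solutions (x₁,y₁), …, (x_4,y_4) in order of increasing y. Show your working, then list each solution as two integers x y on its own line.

2143295 110532
9187426914049 473805365880
39382732335491159615 2031009343327438668
168817626601983862467148801 8706104341013491514496240

√376 → a₀=19, period (2,1,1,3,1,…,1,2,38); ℓ=16 even so k=15
i=0: a=19 ⇒ p=19, q=1
i=1: a=2 ⇒ p=39, q=2
i=2: a=1 ⇒ p=58, q=3
i=3: a=1 ⇒ p=97, q=5
i=4: a=3 ⇒ p=349, q=18
i=5: a=1 ⇒ p=446, q=23
…
i=7: a=2 ⇒ p=2928, q=151
…
i=11: a=1 ⇒ p=99455, q=5129
i=12: a=3 ⇒ p=368986, q=19029
i=13: a=1 ⇒ p=468441, q=24158
i=14: a=1 ⇒ p=837427, q=43187
i=15: a=2 ⇒ p=2143295, q=110532
(x₁, y₁) = (2143295, 110532);  2143295² − 376·110532² = 1 ✓
k=2:  x_2 = 2143295·2143295+376·110532·110532 = 9187426914049,  y_2 = 2143295·110532+110532·2143295 = 473805365880
k=3:  x_3 = 2143295·9187426914049+376·110532·473805365880 = 39382732335491159615,  y_3 = 2143295·473805365880+110532·9187426914049 = 2031009343327438668
k=4:  x_4 = 2143295·39382732335491159615+376·110532·2031009343327438668 = 168817626601983862467148801,  y_4 = 2143295·2031009343327438668+110532·39382732335491159615 = 8706104341013491514496240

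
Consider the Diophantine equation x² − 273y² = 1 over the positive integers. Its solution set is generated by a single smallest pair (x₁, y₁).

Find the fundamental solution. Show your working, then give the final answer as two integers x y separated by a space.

√273 → a₀=16, period (1,1,10,1,1,32); ℓ=6 even so k=5
i=0: a=16 ⇒ p=16, q=1
i=1: a=1 ⇒ p=17, q=1
…
i=3: a=10 ⇒ p=347, q=21
i=4: a=1 ⇒ p=380, q=23
i=5: a=1 ⇒ p=727, q=44
(x₁, y₁) = (727, 44);  727² − 273·44² = 1 ✓

727 44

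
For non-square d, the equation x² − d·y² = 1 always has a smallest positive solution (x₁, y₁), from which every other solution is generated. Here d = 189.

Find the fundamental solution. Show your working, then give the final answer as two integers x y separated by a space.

55 4

d=189: √d = [13; 1,2,1,26] (ℓ=4, even), read p_3/q_3
k=0  a_k=13  p_k/q_k = 13/1
k=1  a_k=1  p_k/q_k = 14/1
k=2  a_k=2  p_k/q_k = 41/3
k=3  a_k=1  p_k/q_k = 55/4
fundamental: x₁=55, y₁=4  (since 3025 − 189·16 = 1)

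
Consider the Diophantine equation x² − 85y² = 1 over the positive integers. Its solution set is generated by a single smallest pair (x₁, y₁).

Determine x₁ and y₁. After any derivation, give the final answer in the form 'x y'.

285769 30996

d=85: √d = [9; 4,1,1,4,18] (ℓ=5, odd), read p_9/q_9
i=0: a=9 ⇒ p=9, q=1
…
i=3: a=1 ⇒ p=83, q=9
i=4: a=4 ⇒ p=378, q=41
…
i=6: a=4 ⇒ p=27926, q=3029
i=7: a=1 ⇒ p=34813, q=3776
i=8: a=1 ⇒ p=62739, q=6805
i=9: a=4 ⇒ p=285769, q=30996
fundamental: x₁=285769, y₁=30996  (since 81663921361 − 85·960752016 = 1)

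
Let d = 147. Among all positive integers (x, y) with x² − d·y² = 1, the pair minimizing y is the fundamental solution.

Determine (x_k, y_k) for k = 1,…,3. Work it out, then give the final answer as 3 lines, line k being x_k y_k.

97 8
18817 1552
3650401 301080

√147 → a₀=12, period (8,24); ℓ=2 even so k=1
i=0: a=12 ⇒ p=12, q=1
i=1: a=8 ⇒ p=97, q=8
fundamental: x₁=97, y₁=8  (since 9409 − 147·64 = 1)
n=2: (97,8)∘(97,8) = (97·97+147·8·8, 97·8+8·97) = (18817,1552)
n=3: (18817,1552)∘(97,8) = (97·18817+147·8·1552, 97·1552+8·18817) = (3650401,301080)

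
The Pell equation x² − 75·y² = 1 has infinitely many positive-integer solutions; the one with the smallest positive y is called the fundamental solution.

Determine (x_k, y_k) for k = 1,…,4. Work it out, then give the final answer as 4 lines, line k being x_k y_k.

26 3
1351 156
70226 8109
3650401 421512

√75 → a₀=8, period (1,1,1,16); ℓ=4 even so k=3
k=0  a_k=8  p_k/q_k = 8/1
k=1  a_k=1  p_k/q_k = 9/1
k=2  a_k=1  p_k/q_k = 17/2
k=3  a_k=1  p_k/q_k = 26/3
→ (26, 3).  Check: 26²=676, 75·3²=675, difference 1.
n=2: (26,3)∘(26,3) = (26·26+75·3·3, 26·3+3·26) = (1351,156)
n=3: (1351,156)∘(26,3) = (26·1351+75·3·156, 26·156+3·1351) = (70226,8109)
n=4: (70226,8109)∘(26,3) = (26·70226+75·3·8109, 26·8109+3·70226) = (3650401,421512)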